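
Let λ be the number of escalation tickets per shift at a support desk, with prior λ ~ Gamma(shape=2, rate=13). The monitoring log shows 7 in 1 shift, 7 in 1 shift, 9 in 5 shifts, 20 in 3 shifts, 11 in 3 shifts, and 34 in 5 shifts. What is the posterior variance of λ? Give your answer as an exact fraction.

Total count: 7 + 7 + 9 + 20 + 11 + 34 = 88.
Total exposure: 1 + 1 + 5 + 3 + 3 + 5 = 18 shifts.
Posterior: α' = 2 + 88 = 90, β' = 13 + 18 = 31.
Posterior variance = α'/β'² = 90/961.

90/961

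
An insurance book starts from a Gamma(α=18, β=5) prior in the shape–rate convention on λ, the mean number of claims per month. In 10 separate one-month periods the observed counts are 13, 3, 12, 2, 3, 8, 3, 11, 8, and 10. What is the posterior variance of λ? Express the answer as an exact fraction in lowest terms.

91/225

Total count: 13 + 3 + 12 + 2 + 3 + 8 + 3 + 11 + 8 + 10 = 73.
Total exposure: 10 months.
The Gamma prior is conjugate for the Poisson rate, so λ | data ~ Gamma(18+73, 5+10) = Gamma(91, 15).
Posterior variance = α'/β'² = 91/225.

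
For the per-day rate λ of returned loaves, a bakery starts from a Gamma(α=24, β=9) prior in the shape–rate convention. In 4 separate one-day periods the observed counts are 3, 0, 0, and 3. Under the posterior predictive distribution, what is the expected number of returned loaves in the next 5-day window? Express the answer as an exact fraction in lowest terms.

Total count: 3 + 0 + 0 + 3 = 6.
Total exposure: 4 days.
Posterior: α' = 24 + 6 = 30, β' = 9 + 4 = 13.
Predictive mean over a 5-day window = T·E[λ|data] = 5·30/13 = 150/13.

150/13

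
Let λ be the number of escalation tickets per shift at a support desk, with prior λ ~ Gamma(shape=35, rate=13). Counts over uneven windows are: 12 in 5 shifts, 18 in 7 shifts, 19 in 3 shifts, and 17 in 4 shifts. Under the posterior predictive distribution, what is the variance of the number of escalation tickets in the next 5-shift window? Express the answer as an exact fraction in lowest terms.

Total count: 12 + 18 + 19 + 17 = 66.
Total exposure: 5 + 7 + 3 + 4 = 19 shifts.
Gamma(α, β) with Poisson data over total exposure Σt gives posterior Gamma(α+Σx, β+Σt) = Gamma(101, 32).
The posterior predictive for a window of length T is Negative Binomial with variance T·α'·(β'+T)/β'² = 5·101·37/1024 = 18685/1024.

18685/1024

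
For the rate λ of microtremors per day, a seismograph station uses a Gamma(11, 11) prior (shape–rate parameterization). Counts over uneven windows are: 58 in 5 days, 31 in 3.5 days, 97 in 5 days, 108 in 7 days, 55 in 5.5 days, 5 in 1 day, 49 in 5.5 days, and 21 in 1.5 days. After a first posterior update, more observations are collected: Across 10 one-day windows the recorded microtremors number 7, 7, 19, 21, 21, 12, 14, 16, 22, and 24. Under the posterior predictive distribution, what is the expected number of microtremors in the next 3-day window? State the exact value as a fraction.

1794/55

Total count: 58 + 31 + 97 + 108 + 55 + 5 + 49 + 21 = 424.
Total exposure: 5 + 3.5 + 5 + 7 + 5.5 + 1 + 5.5 + 1.5 = 34 days.
After the first batch: Gamma(11 + 424, 11 + 34) = Gamma(435, 45).
Total count: 7 + 7 + 19 + 21 + 21 + 12 + 14 + 16 + 22 + 24 = 163.
Total exposure: 10 days.
After the second batch: Gamma(435 + 163, 45 + 10) = Gamma(598, 55).
Predictive mean over a 3-day window = T·E[λ|data] = 3·598/55 = 1794/55.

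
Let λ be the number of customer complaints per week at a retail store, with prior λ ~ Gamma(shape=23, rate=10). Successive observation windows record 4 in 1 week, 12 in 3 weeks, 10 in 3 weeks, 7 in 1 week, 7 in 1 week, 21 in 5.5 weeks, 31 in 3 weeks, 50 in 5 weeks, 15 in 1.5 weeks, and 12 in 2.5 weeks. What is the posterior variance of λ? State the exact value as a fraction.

768/5329

Total count: 4 + 12 + 10 + 7 + 7 + 21 + 31 + 50 + 15 + 12 = 169.
Total exposure: 1 + 3 + 3 + 1 + 1 + 5.5 + 3 + 5 + 1.5 + 2.5 = 26.5 weeks.
Conjugate update: add total count to the shape and total exposure to the rate, giving Gamma(192, 73/2).
Posterior variance = α'/β'² = 192/(5329/4) = 768/5329.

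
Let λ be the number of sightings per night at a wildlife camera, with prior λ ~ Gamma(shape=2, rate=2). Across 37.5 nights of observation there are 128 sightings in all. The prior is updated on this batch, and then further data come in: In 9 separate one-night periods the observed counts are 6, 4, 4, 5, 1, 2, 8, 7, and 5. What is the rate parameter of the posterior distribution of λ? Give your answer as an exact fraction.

97/2

Total count 128 over total exposure 37.5 nights.
After the first batch: Gamma(2 + 128, 2 + 37.5) = Gamma(130, 79/2).
Total count: 6 + 4 + 4 + 5 + 1 + 2 + 8 + 7 + 5 = 42.
Total exposure: 9 nights.
After the second batch: Gamma(130 + 42, 79/2 + 9) = Gamma(172, 97/2).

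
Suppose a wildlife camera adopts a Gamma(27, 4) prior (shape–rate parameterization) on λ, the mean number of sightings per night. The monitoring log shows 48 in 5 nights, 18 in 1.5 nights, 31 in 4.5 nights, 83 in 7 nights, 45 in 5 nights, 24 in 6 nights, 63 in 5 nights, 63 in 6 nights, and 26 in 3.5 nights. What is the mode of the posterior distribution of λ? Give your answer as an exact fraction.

Total count: 48 + 18 + 31 + 83 + 45 + 24 + 63 + 63 + 26 = 401.
Total exposure: 5 + 1.5 + 4.5 + 7 + 5 + 6 + 5 + 6 + 3.5 = 43.5 nights.
Conjugate update: add total count to the shape and total exposure to the rate, giving Gamma(428, 95/2).
Posterior mode = (α'−1)/β' = 427/(95/2) = 854/95.

854/95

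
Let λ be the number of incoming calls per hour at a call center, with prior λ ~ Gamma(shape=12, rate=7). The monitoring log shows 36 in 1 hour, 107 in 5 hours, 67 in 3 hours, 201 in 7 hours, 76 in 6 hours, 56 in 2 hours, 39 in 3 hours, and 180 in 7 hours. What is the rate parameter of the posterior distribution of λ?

41

Total count: 36 + 107 + 67 + 201 + 76 + 56 + 39 + 180 = 762.
Total exposure: 1 + 5 + 3 + 7 + 6 + 2 + 3 + 7 = 34 hours.
Conjugate update: add total count to the shape and total exposure to the rate, giving Gamma(774, 41).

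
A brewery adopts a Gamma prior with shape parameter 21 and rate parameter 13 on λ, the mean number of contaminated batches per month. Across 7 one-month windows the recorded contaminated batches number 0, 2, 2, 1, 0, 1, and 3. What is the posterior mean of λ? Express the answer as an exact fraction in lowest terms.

Total count: 0 + 2 + 2 + 1 + 0 + 1 + 3 = 9.
Total exposure: 7 months.
Gamma(α, β) with Poisson data over total exposure Σt gives posterior Gamma(α+Σx, β+Σt) = Gamma(30, 20).
Posterior mean = α'/β' = 30/20 = 3/2.

3/2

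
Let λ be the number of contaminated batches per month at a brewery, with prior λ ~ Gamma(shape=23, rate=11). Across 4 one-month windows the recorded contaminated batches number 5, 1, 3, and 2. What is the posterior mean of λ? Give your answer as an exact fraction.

34/15

Total count: 5 + 1 + 3 + 2 = 11.
Total exposure: 4 months.
By Gamma–Poisson conjugacy, the posterior is Gamma(α + Σx, β + Σt) = Gamma(23 + 11, 11 + 4) = Gamma(34, 15).
Posterior mean = α'/β' = 34/15.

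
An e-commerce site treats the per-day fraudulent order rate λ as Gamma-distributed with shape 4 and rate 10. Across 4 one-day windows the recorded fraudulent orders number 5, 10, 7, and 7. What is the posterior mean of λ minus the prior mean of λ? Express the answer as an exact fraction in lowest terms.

137/70

Total count: 5 + 10 + 7 + 7 = 29.
Total exposure: 4 days.
Conjugate update: add total count to the shape and total exposure to the rate, giving Gamma(33, 14).
Posterior mean = 33/14 = 33/14; prior mean = 4/10 = 2/5. Difference = 33/14 − 2/5 = 137/70.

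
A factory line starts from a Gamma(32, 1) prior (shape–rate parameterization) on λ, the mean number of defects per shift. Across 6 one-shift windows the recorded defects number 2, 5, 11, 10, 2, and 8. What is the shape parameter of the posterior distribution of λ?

70

Total count: 2 + 5 + 11 + 10 + 2 + 8 = 38.
Total exposure: 6 shifts.
By Gamma–Poisson conjugacy, the posterior is Gamma(α + Σx, β + Σt) = Gamma(32 + 38, 1 + 6) = Gamma(70, 7).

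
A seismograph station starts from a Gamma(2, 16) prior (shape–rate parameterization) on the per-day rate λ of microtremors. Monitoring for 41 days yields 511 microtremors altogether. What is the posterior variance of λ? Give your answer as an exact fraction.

Total count 511 over total exposure 41 days.
Gamma(α, β) with Poisson data over total exposure Σt gives posterior Gamma(α+Σx, β+Σt) = Gamma(513, 57).
Posterior variance = α'/β'² = 513/3249 = 3/19.

3/19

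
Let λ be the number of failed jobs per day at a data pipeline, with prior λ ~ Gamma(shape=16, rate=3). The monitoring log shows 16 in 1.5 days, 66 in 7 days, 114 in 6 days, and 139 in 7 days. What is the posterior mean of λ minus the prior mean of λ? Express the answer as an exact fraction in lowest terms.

Total count: 16 + 66 + 114 + 139 = 335.
Total exposure: 1.5 + 7 + 6 + 7 = 21.5 days.
The Gamma prior is conjugate for the Poisson rate, so λ | data ~ Gamma(16+335, 3+21.5) = Gamma(351, 49/2).
Posterior mean = 351/(49/2) = 702/49; prior mean = 16/3 = 16/3. Difference = 702/49 − 16/3 = 1322/147.

1322/147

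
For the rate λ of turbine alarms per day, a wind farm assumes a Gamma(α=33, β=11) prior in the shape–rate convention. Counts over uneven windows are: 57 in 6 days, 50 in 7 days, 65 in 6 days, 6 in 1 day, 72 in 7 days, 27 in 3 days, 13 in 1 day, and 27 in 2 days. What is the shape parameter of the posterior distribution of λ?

350

Total count: 57 + 50 + 65 + 6 + 72 + 27 + 13 + 27 = 317.
Total exposure: 6 + 7 + 6 + 1 + 7 + 3 + 1 + 2 = 33 days.
Conjugate update: add total count to the shape and total exposure to the rate, giving Gamma(350, 44).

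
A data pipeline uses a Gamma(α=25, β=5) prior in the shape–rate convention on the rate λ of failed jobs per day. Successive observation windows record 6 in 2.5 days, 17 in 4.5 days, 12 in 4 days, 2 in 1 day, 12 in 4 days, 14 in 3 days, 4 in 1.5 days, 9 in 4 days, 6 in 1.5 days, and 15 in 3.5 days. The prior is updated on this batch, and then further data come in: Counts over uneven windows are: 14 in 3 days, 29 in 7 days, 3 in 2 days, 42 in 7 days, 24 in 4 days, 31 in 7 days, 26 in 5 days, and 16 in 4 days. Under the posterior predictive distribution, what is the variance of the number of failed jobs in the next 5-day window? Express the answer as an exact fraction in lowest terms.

481990/21609

Total count: 6 + 17 + 12 + 2 + 12 + 14 + 4 + 9 + 6 + 15 = 97.
Total exposure: 2.5 + 4.5 + 4 + 1 + 4 + 3 + 1.5 + 4 + 1.5 + 3.5 = 29.5 days.
After the first batch: Gamma(25 + 97, 5 + 29.5) = Gamma(122, 69/2).
Total count: 14 + 29 + 3 + 42 + 24 + 31 + 26 + 16 = 185.
Total exposure: 3 + 7 + 2 + 7 + 4 + 7 + 5 + 4 = 39 days.
After the second batch: Gamma(122 + 185, 69/2 + 39) = Gamma(307, 147/2).
The posterior predictive for a window of length T is Negative Binomial with variance T·α'·(β'+T)/β'² = 5·307·(157/2)/(21609/4) = 481990/21609.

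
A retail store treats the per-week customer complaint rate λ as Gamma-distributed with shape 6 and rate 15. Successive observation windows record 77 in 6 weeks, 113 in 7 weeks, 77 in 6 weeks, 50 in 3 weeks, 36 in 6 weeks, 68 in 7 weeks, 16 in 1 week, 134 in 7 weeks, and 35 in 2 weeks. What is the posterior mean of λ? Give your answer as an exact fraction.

Total count: 77 + 113 + 77 + 50 + 36 + 68 + 16 + 134 + 35 = 606.
Total exposure: 6 + 7 + 6 + 3 + 6 + 7 + 1 + 7 + 2 = 45 weeks.
Posterior: α' = 6 + 606 = 612, β' = 15 + 45 = 60.
Posterior mean = α'/β' = 612/60 = 51/5.

51/5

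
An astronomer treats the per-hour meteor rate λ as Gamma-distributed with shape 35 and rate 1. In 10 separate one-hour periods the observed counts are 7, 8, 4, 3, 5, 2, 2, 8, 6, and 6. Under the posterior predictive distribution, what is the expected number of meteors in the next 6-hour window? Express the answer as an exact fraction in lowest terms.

Total count: 7 + 8 + 4 + 3 + 5 + 2 + 2 + 8 + 6 + 6 = 51.
Total exposure: 10 hours.
Gamma(α, β) with Poisson data over total exposure Σt gives posterior Gamma(α+Σx, β+Σt) = Gamma(86, 11).
Predictive mean over a 6-hour window = T·E[λ|data] = 6·86/11 = 516/11.

516/11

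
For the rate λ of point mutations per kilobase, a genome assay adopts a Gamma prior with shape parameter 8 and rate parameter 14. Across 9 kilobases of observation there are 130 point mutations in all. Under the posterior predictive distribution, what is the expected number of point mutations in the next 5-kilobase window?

Total count 130 over total exposure 9 kilobases.
Posterior: α' = 8 + 130 = 138, β' = 14 + 9 = 23.
Predictive mean over a 5-kilobase window = T·E[λ|data] = 5·138/23 = 30.

30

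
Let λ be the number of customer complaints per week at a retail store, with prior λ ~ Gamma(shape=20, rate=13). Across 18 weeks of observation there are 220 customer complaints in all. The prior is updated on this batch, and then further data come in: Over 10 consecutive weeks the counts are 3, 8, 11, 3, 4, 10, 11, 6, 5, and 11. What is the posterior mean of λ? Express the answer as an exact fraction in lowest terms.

Total count 220 over total exposure 18 weeks.
After the first batch: Gamma(20 + 220, 13 + 18) = Gamma(240, 31).
Total count: 3 + 8 + 11 + 3 + 4 + 10 + 11 + 6 + 5 + 11 = 72.
Total exposure: 10 weeks.
After the second batch: Gamma(240 + 72, 31 + 10) = Gamma(312, 41).
Posterior mean = α'/β' = 312/41.

312/41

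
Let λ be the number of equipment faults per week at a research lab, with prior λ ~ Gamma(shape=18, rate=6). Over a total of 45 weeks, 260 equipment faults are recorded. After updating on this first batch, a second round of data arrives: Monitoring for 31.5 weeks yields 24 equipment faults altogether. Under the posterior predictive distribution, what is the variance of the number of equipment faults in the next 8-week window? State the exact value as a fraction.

874592/27225

Total count 260 over total exposure 45 weeks.
After the first batch: Gamma(18 + 260, 6 + 45) = Gamma(278, 51).
Total count 24 over total exposure 31.5 weeks.
After the second batch: Gamma(278 + 24, 51 + 31.5) = Gamma(302, 165/2).
The posterior predictive for a window of length T is Negative Binomial with variance T·α'·(β'+T)/β'² = 8·302·(181/2)/(27225/4) = 874592/27225.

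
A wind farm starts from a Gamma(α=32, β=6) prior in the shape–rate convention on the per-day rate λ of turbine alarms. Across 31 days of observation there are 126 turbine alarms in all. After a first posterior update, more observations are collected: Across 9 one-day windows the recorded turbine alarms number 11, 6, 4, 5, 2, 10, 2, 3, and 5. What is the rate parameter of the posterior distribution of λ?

46

Total count 126 over total exposure 31 days.
After the first batch: Gamma(32 + 126, 6 + 31) = Gamma(158, 37).
Total count: 11 + 6 + 4 + 5 + 2 + 10 + 2 + 3 + 5 = 48.
Total exposure: 9 days.
After the second batch: Gamma(158 + 48, 37 + 9) = Gamma(206, 46).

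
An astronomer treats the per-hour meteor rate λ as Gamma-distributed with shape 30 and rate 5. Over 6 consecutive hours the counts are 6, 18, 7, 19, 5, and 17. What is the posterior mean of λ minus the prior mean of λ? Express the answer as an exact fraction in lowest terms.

Total count: 6 + 18 + 7 + 19 + 5 + 17 = 72.
Total exposure: 6 hours.
By Gamma–Poisson conjugacy, the posterior is Gamma(α + Σx, β + Σt) = Gamma(30 + 72, 5 + 6) = Gamma(102, 11).
Posterior mean = 102/11 = 102/11; prior mean = 30/5 = 6. Difference = 102/11 − 6 = 36/11.

36/11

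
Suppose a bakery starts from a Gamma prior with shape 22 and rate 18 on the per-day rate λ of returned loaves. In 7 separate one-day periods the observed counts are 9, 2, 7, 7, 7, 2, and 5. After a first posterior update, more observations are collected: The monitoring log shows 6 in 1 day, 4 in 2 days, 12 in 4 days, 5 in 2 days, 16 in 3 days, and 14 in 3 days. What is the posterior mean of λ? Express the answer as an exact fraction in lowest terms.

59/20

Total count: 9 + 2 + 7 + 7 + 7 + 2 + 5 = 39.
Total exposure: 7 days.
After the first batch: Gamma(22 + 39, 18 + 7) = Gamma(61, 25).
Total count: 6 + 4 + 12 + 5 + 16 + 14 = 57.
Total exposure: 1 + 2 + 4 + 2 + 3 + 3 = 15 days.
After the second batch: Gamma(61 + 57, 25 + 15) = Gamma(118, 40).
Posterior mean = α'/β' = 118/40 = 59/20.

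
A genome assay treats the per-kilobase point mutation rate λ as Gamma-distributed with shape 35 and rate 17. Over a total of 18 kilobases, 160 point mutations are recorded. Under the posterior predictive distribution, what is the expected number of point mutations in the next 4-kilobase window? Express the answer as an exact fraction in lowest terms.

Total count 160 over total exposure 18 kilobases.
Gamma(α, β) with Poisson data over total exposure Σt gives posterior Gamma(α+Σx, β+Σt) = Gamma(195, 35).
Predictive mean over a 4-kilobase window = T·E[λ|data] = 4·195/35 = 156/7.

156/7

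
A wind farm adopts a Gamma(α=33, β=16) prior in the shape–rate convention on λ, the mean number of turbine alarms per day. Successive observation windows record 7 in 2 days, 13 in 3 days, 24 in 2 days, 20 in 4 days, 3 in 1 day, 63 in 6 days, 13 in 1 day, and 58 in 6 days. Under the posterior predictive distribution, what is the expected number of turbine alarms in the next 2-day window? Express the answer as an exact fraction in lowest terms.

468/41

Total count: 7 + 13 + 24 + 20 + 3 + 63 + 13 + 58 = 201.
Total exposure: 2 + 3 + 2 + 4 + 1 + 6 + 1 + 6 = 25 days.
Gamma(α, β) with Poisson data over total exposure Σt gives posterior Gamma(α+Σx, β+Σt) = Gamma(234, 41).
Predictive mean over a 2-day window = T·E[λ|data] = 2·234/41 = 468/41.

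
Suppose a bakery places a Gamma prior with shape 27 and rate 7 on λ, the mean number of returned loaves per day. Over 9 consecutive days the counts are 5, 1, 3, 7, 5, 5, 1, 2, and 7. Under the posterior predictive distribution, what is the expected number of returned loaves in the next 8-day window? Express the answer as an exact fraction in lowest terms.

63/2

Total count: 5 + 1 + 3 + 7 + 5 + 5 + 1 + 2 + 7 = 36.
Total exposure: 9 days.
By Gamma–Poisson conjugacy, the posterior is Gamma(α + Σx, β + Σt) = Gamma(27 + 36, 7 + 9) = Gamma(63, 16).
Predictive mean over an 8-day window = T·E[λ|data] = 8·63/16 = 63/2.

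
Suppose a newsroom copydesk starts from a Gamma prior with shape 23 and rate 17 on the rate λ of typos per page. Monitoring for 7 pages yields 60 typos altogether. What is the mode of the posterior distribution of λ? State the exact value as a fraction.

41/12

Total count 60 over total exposure 7 pages.
Conjugate update: add total count to the shape and total exposure to the rate, giving Gamma(83, 24).
Posterior mode = (α'−1)/β' = 82/24 = 41/12.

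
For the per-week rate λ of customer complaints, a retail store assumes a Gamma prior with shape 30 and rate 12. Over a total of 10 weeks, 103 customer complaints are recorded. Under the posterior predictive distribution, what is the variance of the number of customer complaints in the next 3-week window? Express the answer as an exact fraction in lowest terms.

Total count 103 over total exposure 10 weeks.
By Gamma–Poisson conjugacy, the posterior is Gamma(α + Σx, β + Σt) = Gamma(30 + 103, 12 + 10) = Gamma(133, 22).
The posterior predictive for a window of length T is Negative Binomial with variance T·α'·(β'+T)/β'² = 3·133·25/484 = 9975/484.

9975/484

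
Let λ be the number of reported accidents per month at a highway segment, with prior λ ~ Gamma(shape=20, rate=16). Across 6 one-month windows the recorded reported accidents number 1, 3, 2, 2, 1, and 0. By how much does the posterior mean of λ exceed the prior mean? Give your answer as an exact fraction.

Total count: 1 + 3 + 2 + 2 + 1 + 0 = 9.
Total exposure: 6 months.
Posterior: α' = 20 + 9 = 29, β' = 16 + 6 = 22.
Posterior mean = 29/22 = 29/22; prior mean = 20/16 = 5/4. Difference = 29/22 − 5/4 = 3/44.

3/44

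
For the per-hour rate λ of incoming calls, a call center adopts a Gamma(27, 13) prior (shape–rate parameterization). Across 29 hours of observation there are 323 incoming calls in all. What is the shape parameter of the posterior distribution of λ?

350

Total count 323 over total exposure 29 hours.
Conjugate update: add total count to the shape and total exposure to the rate, giving Gamma(350, 42).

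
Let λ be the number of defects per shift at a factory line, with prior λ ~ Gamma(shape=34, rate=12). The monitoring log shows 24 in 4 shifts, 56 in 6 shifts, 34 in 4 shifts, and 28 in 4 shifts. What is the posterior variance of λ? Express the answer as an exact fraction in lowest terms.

44/225

Total count: 24 + 56 + 34 + 28 = 142.
Total exposure: 4 + 6 + 4 + 4 = 18 shifts.
Conjugate update: add total count to the shape and total exposure to the rate, giving Gamma(176, 30).
Posterior variance = α'/β'² = 176/900 = 44/225.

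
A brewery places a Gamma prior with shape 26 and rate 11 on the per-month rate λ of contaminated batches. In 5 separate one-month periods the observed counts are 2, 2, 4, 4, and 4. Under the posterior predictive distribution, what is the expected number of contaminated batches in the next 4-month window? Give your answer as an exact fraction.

21/2

Total count: 2 + 2 + 4 + 4 + 4 = 16.
Total exposure: 5 months.
Gamma(α, β) with Poisson data over total exposure Σt gives posterior Gamma(α+Σx, β+Σt) = Gamma(42, 16).
Predictive mean over a 4-month window = T·E[λ|data] = 4·42/16 = 21/2.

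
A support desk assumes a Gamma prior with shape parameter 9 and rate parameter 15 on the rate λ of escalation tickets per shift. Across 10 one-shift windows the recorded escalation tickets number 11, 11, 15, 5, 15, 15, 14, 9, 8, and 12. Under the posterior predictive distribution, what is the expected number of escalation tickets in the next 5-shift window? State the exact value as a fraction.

124/5

Total count: 11 + 11 + 15 + 5 + 15 + 15 + 14 + 9 + 8 + 12 = 115.
Total exposure: 10 shifts.
Conjugate update: add total count to the shape and total exposure to the rate, giving Gamma(124, 25).
Predictive mean over a 5-shift window = T·E[λ|data] = 5·124/25 = 124/5.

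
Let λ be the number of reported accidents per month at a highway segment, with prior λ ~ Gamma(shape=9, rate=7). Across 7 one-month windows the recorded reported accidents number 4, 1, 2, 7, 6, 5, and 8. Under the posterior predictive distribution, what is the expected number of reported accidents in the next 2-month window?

6

Total count: 4 + 1 + 2 + 7 + 6 + 5 + 8 = 33.
Total exposure: 7 months.
The Gamma prior is conjugate for the Poisson rate, so λ | data ~ Gamma(9+33, 7+7) = Gamma(42, 14).
Predictive mean over a 2-month window = T·E[λ|data] = 2·42/14 = 6.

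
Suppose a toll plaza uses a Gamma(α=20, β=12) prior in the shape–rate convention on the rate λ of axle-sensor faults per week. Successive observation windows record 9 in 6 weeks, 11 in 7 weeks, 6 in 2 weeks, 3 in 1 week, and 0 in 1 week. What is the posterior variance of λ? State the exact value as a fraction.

Total count: 9 + 11 + 6 + 3 + 0 = 29.
Total exposure: 6 + 7 + 2 + 1 + 1 = 17 weeks.
Conjugate update: add total count to the shape and total exposure to the rate, giving Gamma(49, 29).
Posterior variance = α'/β'² = 49/841.

49/841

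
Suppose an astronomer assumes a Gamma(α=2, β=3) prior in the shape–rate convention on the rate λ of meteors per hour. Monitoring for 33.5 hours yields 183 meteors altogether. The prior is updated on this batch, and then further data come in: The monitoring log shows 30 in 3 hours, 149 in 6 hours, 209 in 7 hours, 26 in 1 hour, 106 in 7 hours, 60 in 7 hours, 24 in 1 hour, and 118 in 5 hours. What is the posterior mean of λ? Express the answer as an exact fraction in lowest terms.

1814/147

Total count 183 over total exposure 33.5 hours.
After the first batch: Gamma(2 + 183, 3 + 33.5) = Gamma(185, 73/2).
Total count: 30 + 149 + 209 + 26 + 106 + 60 + 24 + 118 = 722.
Total exposure: 3 + 6 + 7 + 1 + 7 + 7 + 1 + 5 = 37 hours.
After the second batch: Gamma(185 + 722, 73/2 + 37) = Gamma(907, 147/2).
Posterior mean = α'/β' = 907/(147/2) = 1814/147.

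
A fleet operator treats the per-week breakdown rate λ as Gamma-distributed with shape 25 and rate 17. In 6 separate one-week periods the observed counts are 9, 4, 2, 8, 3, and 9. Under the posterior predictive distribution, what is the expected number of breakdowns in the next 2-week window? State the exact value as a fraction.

Total count: 9 + 4 + 2 + 8 + 3 + 9 = 35.
Total exposure: 6 weeks.
Posterior: α' = 25 + 35 = 60, β' = 17 + 6 = 23.
Predictive mean over a 2-week window = T·E[λ|data] = 2·60/23 = 120/23.

120/23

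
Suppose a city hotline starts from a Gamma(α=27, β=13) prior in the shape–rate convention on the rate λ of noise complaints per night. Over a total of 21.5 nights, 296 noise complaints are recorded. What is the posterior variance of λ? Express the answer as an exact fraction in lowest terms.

Total count 296 over total exposure 21.5 nights.
The Gamma prior is conjugate for the Poisson rate, so λ | data ~ Gamma(27+296, 13+21.5) = Gamma(323, 69/2).
Posterior variance = α'/β'² = 323/(4761/4) = 1292/4761.

1292/4761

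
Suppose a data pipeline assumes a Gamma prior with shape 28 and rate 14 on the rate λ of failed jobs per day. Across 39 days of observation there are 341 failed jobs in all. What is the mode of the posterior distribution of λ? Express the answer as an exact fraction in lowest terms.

Total count 341 over total exposure 39 days.
The Gamma prior is conjugate for the Poisson rate, so λ | data ~ Gamma(28+341, 14+39) = Gamma(369, 53).
Posterior mode = (α'−1)/β' = 368/53.

368/53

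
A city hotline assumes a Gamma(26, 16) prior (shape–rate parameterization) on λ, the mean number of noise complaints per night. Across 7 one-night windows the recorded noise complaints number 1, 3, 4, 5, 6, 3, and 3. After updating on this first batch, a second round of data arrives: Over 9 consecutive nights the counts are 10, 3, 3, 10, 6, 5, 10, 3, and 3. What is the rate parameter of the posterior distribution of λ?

32

Total count: 1 + 3 + 4 + 5 + 6 + 3 + 3 = 25.
Total exposure: 7 nights.
After the first batch: Gamma(26 + 25, 16 + 7) = Gamma(51, 23).
Total count: 10 + 3 + 3 + 10 + 6 + 5 + 10 + 3 + 3 = 53.
Total exposure: 9 nights.
After the second batch: Gamma(51 + 53, 23 + 9) = Gamma(104, 32).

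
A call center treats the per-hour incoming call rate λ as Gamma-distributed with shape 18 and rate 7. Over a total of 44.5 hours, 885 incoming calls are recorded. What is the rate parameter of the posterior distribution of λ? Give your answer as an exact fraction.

Total count 885 over total exposure 44.5 hours.
The Gamma prior is conjugate for the Poisson rate, so λ | data ~ Gamma(18+885, 7+44.5) = Gamma(903, 103/2).

103/2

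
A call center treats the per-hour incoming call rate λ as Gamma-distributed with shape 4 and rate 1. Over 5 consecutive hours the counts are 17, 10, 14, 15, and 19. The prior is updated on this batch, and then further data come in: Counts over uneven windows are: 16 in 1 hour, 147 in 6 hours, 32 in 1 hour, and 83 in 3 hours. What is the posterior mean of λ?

Total count: 17 + 10 + 14 + 15 + 19 = 75.
Total exposure: 5 hours.
After the first batch: Gamma(4 + 75, 1 + 5) = Gamma(79, 6).
Total count: 16 + 147 + 32 + 83 = 278.
Total exposure: 1 + 6 + 1 + 3 = 11 hours.
After the second batch: Gamma(79 + 278, 6 + 11) = Gamma(357, 17).
Posterior mean = α'/β' = 357/17 = 21.

21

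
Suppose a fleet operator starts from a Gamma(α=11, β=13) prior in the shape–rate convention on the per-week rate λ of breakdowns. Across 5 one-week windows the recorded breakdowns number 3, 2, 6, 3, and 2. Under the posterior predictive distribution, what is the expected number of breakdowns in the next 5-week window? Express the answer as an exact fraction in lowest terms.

15/2

Total count: 3 + 2 + 6 + 3 + 2 = 16.
Total exposure: 5 weeks.
By Gamma–Poisson conjugacy, the posterior is Gamma(α + Σx, β + Σt) = Gamma(11 + 16, 13 + 5) = Gamma(27, 18).
Predictive mean over a 5-week window = T·E[λ|data] = 5·27/18 = 15/2.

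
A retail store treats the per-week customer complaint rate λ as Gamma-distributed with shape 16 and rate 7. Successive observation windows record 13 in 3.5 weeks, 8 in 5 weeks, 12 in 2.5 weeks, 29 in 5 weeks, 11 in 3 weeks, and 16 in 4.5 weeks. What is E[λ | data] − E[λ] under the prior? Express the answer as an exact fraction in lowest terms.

494/427

Total count: 13 + 8 + 12 + 29 + 11 + 16 = 89.
Total exposure: 3.5 + 5 + 2.5 + 5 + 3 + 4.5 = 23.5 weeks.
Posterior: α' = 16 + 89 = 105, β' = 7 + 23.5 = 61/2.
Posterior mean = 105/(61/2) = 210/61; prior mean = 16/7 = 16/7. Difference = 210/61 − 16/7 = 494/427.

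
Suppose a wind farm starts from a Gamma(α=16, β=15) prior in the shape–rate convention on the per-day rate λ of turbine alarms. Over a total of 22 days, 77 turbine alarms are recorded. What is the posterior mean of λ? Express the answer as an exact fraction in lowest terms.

93/37

Total count 77 over total exposure 22 days.
Posterior: α' = 16 + 77 = 93, β' = 15 + 22 = 37.
Posterior mean = α'/β' = 93/37.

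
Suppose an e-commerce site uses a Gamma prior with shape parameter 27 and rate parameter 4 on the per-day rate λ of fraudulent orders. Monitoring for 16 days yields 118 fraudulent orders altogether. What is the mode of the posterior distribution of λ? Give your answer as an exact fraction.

Total count 118 over total exposure 16 days.
Gamma(α, β) with Poisson data over total exposure Σt gives posterior Gamma(α+Σx, β+Σt) = Gamma(145, 20).
Posterior mode = (α'−1)/β' = 144/20 = 36/5.

36/5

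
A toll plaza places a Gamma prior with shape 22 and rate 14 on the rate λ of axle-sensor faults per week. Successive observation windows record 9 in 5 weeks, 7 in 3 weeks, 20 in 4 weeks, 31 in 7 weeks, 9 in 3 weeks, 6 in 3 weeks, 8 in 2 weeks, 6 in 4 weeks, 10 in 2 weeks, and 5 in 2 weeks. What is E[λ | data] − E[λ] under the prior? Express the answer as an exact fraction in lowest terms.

Total count: 9 + 7 + 20 + 31 + 9 + 6 + 8 + 6 + 10 + 5 = 111.
Total exposure: 5 + 3 + 4 + 7 + 3 + 3 + 2 + 4 + 2 + 2 = 35 weeks.
By Gamma–Poisson conjugacy, the posterior is Gamma(α + Σx, β + Σt) = Gamma(22 + 111, 14 + 35) = Gamma(133, 49).
Posterior mean = 133/49 = 19/7; prior mean = 22/14 = 11/7. Difference = 19/7 − 11/7 = 8/7.

8/7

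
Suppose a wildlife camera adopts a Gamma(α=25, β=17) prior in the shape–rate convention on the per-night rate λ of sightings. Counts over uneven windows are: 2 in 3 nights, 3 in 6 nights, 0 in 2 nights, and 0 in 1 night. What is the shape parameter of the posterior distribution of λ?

30

Total count: 2 + 3 + 0 + 0 = 5.
Total exposure: 3 + 6 + 2 + 1 = 12 nights.
By Gamma–Poisson conjugacy, the posterior is Gamma(α + Σx, β + Σt) = Gamma(25 + 5, 17 + 12) = Gamma(30, 29).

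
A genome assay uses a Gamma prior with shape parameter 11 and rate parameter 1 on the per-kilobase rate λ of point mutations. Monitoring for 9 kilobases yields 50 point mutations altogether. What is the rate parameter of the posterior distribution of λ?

Total count 50 over total exposure 9 kilobases.
Conjugate update: add total count to the shape and total exposure to the rate, giving Gamma(61, 10).

10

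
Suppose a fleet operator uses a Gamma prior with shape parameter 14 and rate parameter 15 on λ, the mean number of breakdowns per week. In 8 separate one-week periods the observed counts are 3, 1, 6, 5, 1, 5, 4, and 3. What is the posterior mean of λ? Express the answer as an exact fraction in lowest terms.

Total count: 3 + 1 + 6 + 5 + 1 + 5 + 4 + 3 = 28.
Total exposure: 8 weeks.
Gamma(α, β) with Poisson data over total exposure Σt gives posterior Gamma(α+Σx, β+Σt) = Gamma(42, 23).
Posterior mean = α'/β' = 42/23.

42/23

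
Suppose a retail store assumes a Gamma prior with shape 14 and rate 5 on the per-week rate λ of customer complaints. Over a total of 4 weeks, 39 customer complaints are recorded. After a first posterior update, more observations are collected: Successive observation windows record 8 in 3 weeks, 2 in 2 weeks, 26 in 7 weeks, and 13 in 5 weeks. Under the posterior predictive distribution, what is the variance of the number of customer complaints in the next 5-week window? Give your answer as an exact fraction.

Total count 39 over total exposure 4 weeks.
After the first batch: Gamma(14 + 39, 5 + 4) = Gamma(53, 9).
Total count: 8 + 2 + 26 + 13 = 49.
Total exposure: 3 + 2 + 7 + 5 = 17 weeks.
After the second batch: Gamma(53 + 49, 9 + 17) = Gamma(102, 26).
The posterior predictive for a window of length T is Negative Binomial with variance T·α'·(β'+T)/β'² = 5·102·31/676 = 7905/338.

7905/338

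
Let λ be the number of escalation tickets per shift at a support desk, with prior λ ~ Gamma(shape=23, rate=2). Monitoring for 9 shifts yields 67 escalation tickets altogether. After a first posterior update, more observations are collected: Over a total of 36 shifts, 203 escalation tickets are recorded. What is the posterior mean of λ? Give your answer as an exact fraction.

293/47

Total count 67 over total exposure 9 shifts.
After the first batch: Gamma(23 + 67, 2 + 9) = Gamma(90, 11).
Total count 203 over total exposure 36 shifts.
After the second batch: Gamma(90 + 203, 11 + 36) = Gamma(293, 47).
Posterior mean = α'/β' = 293/47.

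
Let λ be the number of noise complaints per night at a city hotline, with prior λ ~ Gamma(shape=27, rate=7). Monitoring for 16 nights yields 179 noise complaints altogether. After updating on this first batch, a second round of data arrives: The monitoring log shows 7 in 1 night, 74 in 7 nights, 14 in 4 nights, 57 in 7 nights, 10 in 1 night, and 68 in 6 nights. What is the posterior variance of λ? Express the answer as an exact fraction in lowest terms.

436/2401

Total count 179 over total exposure 16 nights.
After the first batch: Gamma(27 + 179, 7 + 16) = Gamma(206, 23).
Total count: 7 + 74 + 14 + 57 + 10 + 68 = 230.
Total exposure: 1 + 7 + 4 + 7 + 1 + 6 = 26 nights.
After the second batch: Gamma(206 + 230, 23 + 26) = Gamma(436, 49).
Posterior variance = α'/β'² = 436/2401.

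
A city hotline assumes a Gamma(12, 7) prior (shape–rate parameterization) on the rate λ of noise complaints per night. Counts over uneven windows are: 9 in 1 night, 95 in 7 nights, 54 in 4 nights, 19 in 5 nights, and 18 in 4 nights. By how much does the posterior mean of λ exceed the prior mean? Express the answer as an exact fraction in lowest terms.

Total count: 9 + 95 + 54 + 19 + 18 = 195.
Total exposure: 1 + 7 + 4 + 5 + 4 = 21 nights.
Conjugate update: add total count to the shape and total exposure to the rate, giving Gamma(207, 28).
Posterior mean = 207/28 = 207/28; prior mean = 12/7 = 12/7. Difference = 207/28 − 12/7 = 159/28.

159/28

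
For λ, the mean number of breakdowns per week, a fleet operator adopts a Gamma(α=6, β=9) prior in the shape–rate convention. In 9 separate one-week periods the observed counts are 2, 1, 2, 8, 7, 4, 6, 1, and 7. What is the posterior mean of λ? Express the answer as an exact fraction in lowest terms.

Total count: 2 + 1 + 2 + 8 + 7 + 4 + 6 + 1 + 7 = 38.
Total exposure: 9 weeks.
Posterior: α' = 6 + 38 = 44, β' = 9 + 9 = 18.
Posterior mean = α'/β' = 44/18 = 22/9.

22/9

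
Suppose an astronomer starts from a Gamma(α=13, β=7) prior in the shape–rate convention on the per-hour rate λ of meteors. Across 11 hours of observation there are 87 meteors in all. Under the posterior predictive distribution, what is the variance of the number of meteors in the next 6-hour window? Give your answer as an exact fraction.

400/9

Total count 87 over total exposure 11 hours.
Conjugate update: add total count to the shape and total exposure to the rate, giving Gamma(100, 18).
The posterior predictive for a window of length T is Negative Binomial with variance T·α'·(β'+T)/β'² = 6·100·24/324 = 400/9.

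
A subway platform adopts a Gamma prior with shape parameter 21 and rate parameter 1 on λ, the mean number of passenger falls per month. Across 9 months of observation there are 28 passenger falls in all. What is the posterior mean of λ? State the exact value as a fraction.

49/10

Total count 28 over total exposure 9 months.
Gamma(α, β) with Poisson data over total exposure Σt gives posterior Gamma(α+Σx, β+Σt) = Gamma(49, 10).
Posterior mean = α'/β' = 49/10.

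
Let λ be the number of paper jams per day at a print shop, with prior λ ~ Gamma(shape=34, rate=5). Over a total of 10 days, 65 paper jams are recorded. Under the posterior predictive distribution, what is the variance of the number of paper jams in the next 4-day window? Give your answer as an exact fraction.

836/25

Total count 65 over total exposure 10 days.
By Gamma–Poisson conjugacy, the posterior is Gamma(α + Σx, β + Σt) = Gamma(34 + 65, 5 + 10) = Gamma(99, 15).
The posterior predictive for a window of length T is Negative Binomial with variance T·α'·(β'+T)/β'² = 4·99·19/225 = 836/25.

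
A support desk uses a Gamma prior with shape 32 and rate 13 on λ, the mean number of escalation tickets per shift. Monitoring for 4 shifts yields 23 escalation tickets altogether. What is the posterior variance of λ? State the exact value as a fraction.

55/289

Total count 23 over total exposure 4 shifts.
Gamma(α, β) with Poisson data over total exposure Σt gives posterior Gamma(α+Σx, β+Σt) = Gamma(55, 17).
Posterior variance = α'/β'² = 55/289.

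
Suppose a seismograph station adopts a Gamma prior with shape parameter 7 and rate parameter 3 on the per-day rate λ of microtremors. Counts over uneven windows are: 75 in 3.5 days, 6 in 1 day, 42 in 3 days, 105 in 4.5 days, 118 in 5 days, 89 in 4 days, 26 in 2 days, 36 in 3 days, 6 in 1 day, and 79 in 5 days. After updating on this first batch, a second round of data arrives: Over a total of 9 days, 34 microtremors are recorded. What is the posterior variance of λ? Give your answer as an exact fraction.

Total count: 75 + 6 + 42 + 105 + 118 + 89 + 26 + 36 + 6 + 79 = 582.
Total exposure: 3.5 + 1 + 3 + 4.5 + 5 + 4 + 2 + 3 + 1 + 5 = 32 days.
After the first batch: Gamma(7 + 582, 3 + 32) = Gamma(589, 35).
Total count 34 over total exposure 9 days.
After the second batch: Gamma(589 + 34, 35 + 9) = Gamma(623, 44).
Posterior variance = α'/β'² = 623/1936.

623/1936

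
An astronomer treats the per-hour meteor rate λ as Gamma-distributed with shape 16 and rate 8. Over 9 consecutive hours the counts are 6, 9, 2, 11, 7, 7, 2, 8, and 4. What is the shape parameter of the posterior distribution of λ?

Total count: 6 + 9 + 2 + 11 + 7 + 7 + 2 + 8 + 4 = 56.
Total exposure: 9 hours.
Conjugate update: add total count to the shape and total exposure to the rate, giving Gamma(72, 17).

72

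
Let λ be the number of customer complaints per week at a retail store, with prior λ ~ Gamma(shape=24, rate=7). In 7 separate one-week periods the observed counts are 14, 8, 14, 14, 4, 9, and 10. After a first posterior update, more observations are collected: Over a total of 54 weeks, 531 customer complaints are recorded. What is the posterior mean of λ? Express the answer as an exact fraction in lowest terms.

157/17

Total count: 14 + 8 + 14 + 14 + 4 + 9 + 10 = 73.
Total exposure: 7 weeks.
After the first batch: Gamma(24 + 73, 7 + 7) = Gamma(97, 14).
Total count 531 over total exposure 54 weeks.
After the second batch: Gamma(97 + 531, 14 + 54) = Gamma(628, 68).
Posterior mean = α'/β' = 628/68 = 157/17.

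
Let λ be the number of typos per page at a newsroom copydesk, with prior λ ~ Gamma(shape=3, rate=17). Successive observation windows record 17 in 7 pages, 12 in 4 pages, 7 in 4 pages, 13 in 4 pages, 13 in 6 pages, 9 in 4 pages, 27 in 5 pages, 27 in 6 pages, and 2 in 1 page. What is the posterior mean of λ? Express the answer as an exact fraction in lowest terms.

Total count: 17 + 12 + 7 + 13 + 13 + 9 + 27 + 27 + 2 = 127.
Total exposure: 7 + 4 + 4 + 4 + 6 + 4 + 5 + 6 + 1 = 41 pages.
The Gamma prior is conjugate for the Poisson rate, so λ | data ~ Gamma(3+127, 17+41) = Gamma(130, 58).
Posterior mean = α'/β' = 130/58 = 65/29.

65/29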